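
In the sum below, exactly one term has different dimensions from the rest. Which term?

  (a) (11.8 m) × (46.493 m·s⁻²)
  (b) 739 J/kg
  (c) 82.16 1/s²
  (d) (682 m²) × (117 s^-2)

Reduce each to base SI dimensions:
  (a) [m] · [m·s⁻²] = m²·s⁻²
  (b) J·kg⁻¹ = N·m·kg⁻¹ = m²·s⁻²
  (c) s⁻²
  (d) [m²] · [s⁻²] = m²·s⁻²
All reduce to m²·s⁻² except (c), which is s⁻².

(c)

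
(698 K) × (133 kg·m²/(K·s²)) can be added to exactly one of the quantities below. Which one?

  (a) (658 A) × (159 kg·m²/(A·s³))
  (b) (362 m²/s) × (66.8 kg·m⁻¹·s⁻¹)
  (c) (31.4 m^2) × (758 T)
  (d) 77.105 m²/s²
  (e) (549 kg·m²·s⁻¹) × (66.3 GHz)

Reference: [K] · [kg·m²·s⁻²·K⁻¹] = kg·m²·s⁻².
Each option:
  (a) [A] · [kg·m²·s⁻³·A⁻¹] = kg·m²·s⁻³
  (b) [m²·s⁻¹] · [kg·m⁻¹·s⁻¹] = kg·m·s⁻²
  (c) [m²] · [kg·s⁻²·A⁻¹] = kg·m²·s⁻²·A⁻¹
  (d) m²·s⁻²
  (e) [kg·m²·s⁻¹] · [s⁻¹] = kg·m²·s⁻²  ← same
Only (e) matches kg·m²·s⁻².

(e)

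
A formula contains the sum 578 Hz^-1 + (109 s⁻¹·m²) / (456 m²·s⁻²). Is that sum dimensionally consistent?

Dimensions:
  578 Hz^-1:  Hz⁻¹ = (s⁻¹)⁻¹ = s
  (109 s⁻¹·m²) / (456 m²·s⁻²):  [m²·s⁻¹] / [m²·s⁻²] = s
Both are s, so they have the same dimensions and can be added.

Yes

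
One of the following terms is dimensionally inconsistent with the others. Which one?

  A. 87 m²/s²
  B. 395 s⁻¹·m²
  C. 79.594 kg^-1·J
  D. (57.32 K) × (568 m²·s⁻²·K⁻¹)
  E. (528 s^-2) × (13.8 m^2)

Work out the base dimensions of each:
  A. m²·s⁻²
  B. m²·s⁻¹
  C. J·kg⁻¹ = N·m·kg⁻¹ = m²·s⁻²
  D. [K] · [m²·s⁻²·K⁻¹] = m²·s⁻²
  E. [s⁻²] · [m²] = m²·s⁻²
All reduce to m²·s⁻² except B., which is m²·s⁻¹.

B.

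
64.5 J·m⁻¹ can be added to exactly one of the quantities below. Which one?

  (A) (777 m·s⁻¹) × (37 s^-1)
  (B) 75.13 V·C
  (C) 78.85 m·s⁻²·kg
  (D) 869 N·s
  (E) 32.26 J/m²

(C)

Reference: J·m⁻¹ = N·m·m⁻¹ = kg·m·s⁻².
Each option:
  (A) [m·s⁻¹] · [s⁻¹] = m·s⁻²
  (B) C·V = s·A·J·C⁻¹ = kg·m²·s⁻²
  (C) kg·m·s⁻²  ← same
  (D) N·s = kg·m·s⁻²·s = kg·m·s⁻¹
  (E) J·m⁻² = N·m·m⁻² = kg·s⁻²
Only (C) matches kg·m·s⁻².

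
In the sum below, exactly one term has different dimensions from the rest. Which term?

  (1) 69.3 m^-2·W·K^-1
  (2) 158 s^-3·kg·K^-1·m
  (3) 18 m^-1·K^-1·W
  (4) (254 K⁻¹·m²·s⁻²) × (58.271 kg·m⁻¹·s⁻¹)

(1)

Dimensions:
  (1) W·m⁻²·K⁻¹ = J·s⁻¹·m⁻²·K⁻¹ = kg·s⁻³·K⁻¹
  (2) kg·m·s⁻³·K⁻¹
  (3) W·m⁻¹·K⁻¹ = J·s⁻¹·m⁻¹·K⁻¹ = kg·m·s⁻³·K⁻¹
  (4) [m²·s⁻²·K⁻¹] · [kg·m⁻¹·s⁻¹] = kg·m·s⁻³·K⁻¹
All reduce to kg·m·s⁻³·K⁻¹ except (1), which is kg·s⁻³·K⁻¹.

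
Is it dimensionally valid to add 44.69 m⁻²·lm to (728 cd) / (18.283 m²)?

Yes

Work out the base dimensions of each:
  44.69 m⁻²·lm:  lm·m⁻² = cd·m⁻² = m⁻²·cd
  (728 cd) / (18.283 m²):  [cd] / [m²] = m⁻²·cd
Both are m⁻²·cd, so they have the same dimensions and can be added.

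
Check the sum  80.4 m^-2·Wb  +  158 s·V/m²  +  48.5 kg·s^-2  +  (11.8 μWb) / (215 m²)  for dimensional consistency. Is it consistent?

Work out the base dimensions of each:
  80.4 m^-2·Wb:  Wb·m⁻² = V·s·m⁻² = kg·s⁻²·A⁻¹
  158 s·V/m²:  V·s·m⁻² = J·C⁻¹·s·m⁻² = kg·s⁻²·A⁻¹
  48.5 kg·s^-2:  kg·s⁻²
  (11.8 μWb) / (215 m²):  [kg·m²·s⁻²·A⁻¹] / [m²] = kg·s⁻²·A⁻¹
The terms do not share a single dimension (kg·s⁻² vs kg·s⁻²·A⁻¹).

No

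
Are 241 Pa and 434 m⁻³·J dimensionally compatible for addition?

Yes

Work out the base dimensions of each:
  241 Pa:  Pa = N·m⁻² = kg·m⁻¹·s⁻²
  434 m⁻³·J:  J·m⁻³ = N·m·m⁻³ = kg·m⁻¹·s⁻²
Both are kg·m⁻¹·s⁻², so they have the same dimensions and can be added.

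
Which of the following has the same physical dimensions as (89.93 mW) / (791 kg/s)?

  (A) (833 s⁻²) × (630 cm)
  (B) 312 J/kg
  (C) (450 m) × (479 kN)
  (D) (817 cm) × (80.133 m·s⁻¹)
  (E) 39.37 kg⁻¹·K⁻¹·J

Reference: [kg·m²·s⁻³] / [kg·s⁻¹] = m²·s⁻².
Each option:
  (A) [s⁻²] · [m] = m·s⁻²
  (B) J·kg⁻¹ = N·m·kg⁻¹ = m²·s⁻²  ← same
  (C) [m] · [kg·m·s⁻²] = kg·m²·s⁻²
  (D) [m] · [m·s⁻¹] = m²·s⁻¹
  (E) J·kg⁻¹·K⁻¹ = N·m·kg⁻¹·K⁻¹ = m²·s⁻²·K⁻¹
Only (B) matches m²·s⁻².

(B)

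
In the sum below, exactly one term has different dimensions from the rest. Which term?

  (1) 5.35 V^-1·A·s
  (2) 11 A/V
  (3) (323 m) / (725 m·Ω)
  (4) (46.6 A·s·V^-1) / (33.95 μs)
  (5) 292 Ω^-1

Work out the base dimensions of each:
  (1) A·s·V⁻¹ = A·s·(J·C⁻¹)⁻¹ = kg⁻¹·m⁻²·s⁴·A²
  (2) A·V⁻¹ = A·(J·C⁻¹)⁻¹ = kg⁻¹·m⁻²·s³·A²
  (3) [m] / [kg·m³·s⁻³·A⁻²] = kg⁻¹·m⁻²·s³·A²
  (4) [kg⁻¹·m⁻²·s⁴·A²] / [s] = kg⁻¹·m⁻²·s³·A²
  (5) Ω⁻¹ = (V·A⁻¹)⁻¹ = kg⁻¹·m⁻²·s³·A²
All reduce to kg⁻¹·m⁻²·s³·A² except (1), which is kg⁻¹·m⁻²·s⁴·A².

(1)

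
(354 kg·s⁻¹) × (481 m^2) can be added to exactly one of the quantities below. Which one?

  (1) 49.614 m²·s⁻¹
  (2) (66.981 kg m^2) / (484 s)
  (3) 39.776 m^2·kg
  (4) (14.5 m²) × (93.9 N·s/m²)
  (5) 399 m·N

Reference: [kg·s⁻¹] · [m²] = kg·m²·s⁻¹.
Each option:
  (1) m²·s⁻¹
  (2) [kg·m²] / [s] = kg·m²·s⁻¹  ← same
  (3) kg·m²
  (4) [m²] · [kg·m⁻¹·s⁻¹] = kg·m·s⁻¹
  (5) N·m = kg·m·s⁻²·m = kg·m²·s⁻²
Only (2) matches kg·m²·s⁻¹.

(2)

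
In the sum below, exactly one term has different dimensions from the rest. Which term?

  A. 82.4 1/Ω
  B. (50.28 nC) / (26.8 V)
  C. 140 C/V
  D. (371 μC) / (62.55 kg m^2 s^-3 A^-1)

Work out the base dimensions of each:
  A. Ω⁻¹ = (V·A⁻¹)⁻¹ = kg⁻¹·m⁻²·s³·A²
  B. [s·A] / [kg·m²·s⁻³·A⁻¹] = kg⁻¹·m⁻²·s⁴·A²
  C. C·V⁻¹ = s·A·(J·C⁻¹)⁻¹ = kg⁻¹·m⁻²·s⁴·A²
  D. [s·A] / [kg·m²·s⁻³·A⁻¹] = kg⁻¹·m⁻²·s⁴·A²
All reduce to kg⁻¹·m⁻²·s⁴·A² except A., which is kg⁻¹·m⁻²·s³·A².

A.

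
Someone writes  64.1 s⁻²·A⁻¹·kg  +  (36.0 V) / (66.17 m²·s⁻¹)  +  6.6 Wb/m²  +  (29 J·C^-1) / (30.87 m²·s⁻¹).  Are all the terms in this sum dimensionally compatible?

Yes

Work out the base dimensions of each:
  64.1 s⁻²·A⁻¹·kg:  kg·s⁻²·A⁻¹
  (36.0 V) / (66.17 m²·s⁻¹):  [kg·m²·s⁻³·A⁻¹] / [m²·s⁻¹] = kg·s⁻²·A⁻¹
  6.6 Wb/m²:  Wb·m⁻² = V·s·m⁻² = kg·s⁻²·A⁻¹
  (29 J·C^-1) / (30.87 m²·s⁻¹):  [kg·m²·s⁻³·A⁻¹] / [m²·s⁻¹] = kg·s⁻²·A⁻¹
Every term reduces to kg·s⁻²·A⁻¹.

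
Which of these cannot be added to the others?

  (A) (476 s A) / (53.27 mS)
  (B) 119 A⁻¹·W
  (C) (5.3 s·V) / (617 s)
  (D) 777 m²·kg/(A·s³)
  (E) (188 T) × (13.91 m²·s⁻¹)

In SI base units:
  (A) [s·A] / [kg⁻¹·m⁻²·s³·A²] = kg·m²·s⁻²·A⁻¹
  (B) W·A⁻¹ = J·s⁻¹·A⁻¹ = kg·m²·s⁻³·A⁻¹
  (C) [kg·m²·s⁻²·A⁻¹] / [s] = kg·m²·s⁻³·A⁻¹
  (D) kg·m²·s⁻³·A⁻¹
  (E) [kg·s⁻²·A⁻¹] · [m²·s⁻¹] = kg·m²·s⁻³·A⁻¹
All reduce to kg·m²·s⁻³·A⁻¹ except (A), which is kg·m²·s⁻²·A⁻¹.

(A)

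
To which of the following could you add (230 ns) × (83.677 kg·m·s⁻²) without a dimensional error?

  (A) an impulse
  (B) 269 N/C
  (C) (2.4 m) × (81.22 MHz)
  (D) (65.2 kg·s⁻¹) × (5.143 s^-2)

(A)

Reference: [s] · [kg·m·s⁻²] = kg·m·s⁻¹.
Each option:
  (A) [impulse] = kg·m·s⁻¹  ← same
  (B) N·C⁻¹ = kg·m·s⁻²·(s·A)⁻¹ = kg·m·s⁻³·A⁻¹
  (C) [m] · [s⁻¹] = m·s⁻¹
  (D) [kg·s⁻¹] · [s⁻²] = kg·s⁻³
Only (A) matches kg·m·s⁻¹.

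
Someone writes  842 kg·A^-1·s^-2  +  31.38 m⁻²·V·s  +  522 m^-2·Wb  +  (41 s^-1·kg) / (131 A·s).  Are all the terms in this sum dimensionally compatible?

Work out the base dimensions of each:
  842 kg·A^-1·s^-2:  kg·s⁻²·A⁻¹
  31.38 m⁻²·V·s:  V·s·m⁻² = J·C⁻¹·s·m⁻² = kg·s⁻²·A⁻¹
  522 m^-2·Wb:  Wb·m⁻² = V·s·m⁻² = kg·s⁻²·A⁻¹
  (41 s^-1·kg) / (131 A·s):  [kg·s⁻¹] / [s·A] = kg·s⁻²·A⁻¹
Every term reduces to kg·s⁻²·A⁻¹.

Yes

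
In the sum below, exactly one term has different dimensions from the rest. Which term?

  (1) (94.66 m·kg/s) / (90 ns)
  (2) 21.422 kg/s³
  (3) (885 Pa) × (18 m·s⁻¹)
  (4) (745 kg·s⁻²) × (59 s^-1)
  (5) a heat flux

(1)

Expand each in SI base units:
  (1) [kg·m·s⁻¹] / [s] = kg·m·s⁻²
  (2) kg·s⁻³
  (3) [kg·m⁻¹·s⁻²] · [m·s⁻¹] = kg·s⁻³
  (4) [kg·s⁻²] · [s⁻¹] = kg·s⁻³
  (5) [heat flux] = kg·s⁻³
All reduce to kg·s⁻³ except (1), which is kg·m·s⁻².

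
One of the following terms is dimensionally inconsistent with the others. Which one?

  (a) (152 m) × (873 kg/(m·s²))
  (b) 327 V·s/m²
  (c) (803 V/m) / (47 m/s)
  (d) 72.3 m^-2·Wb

(a)

Work out the base dimensions of each:
  (a) [m] · [kg·m⁻¹·s⁻²] = kg·s⁻²
  (b) V·s·m⁻² = J·C⁻¹·s·m⁻² = kg·s⁻²·A⁻¹
  (c) [kg·m·s⁻³·A⁻¹] / [m·s⁻¹] = kg·s⁻²·A⁻¹
  (d) Wb·m⁻² = V·s·m⁻² = kg·s⁻²·A⁻¹
All reduce to kg·s⁻²·A⁻¹ except (a), which is kg·s⁻².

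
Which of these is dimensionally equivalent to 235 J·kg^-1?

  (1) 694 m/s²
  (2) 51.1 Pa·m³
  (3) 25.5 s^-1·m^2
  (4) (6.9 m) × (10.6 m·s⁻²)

(4)

Reference: J·kg⁻¹ = N·m·kg⁻¹ = m²·s⁻².
Each option:
  (1) m·s⁻²
  (2) Pa·m³ = N·m⁻²·m³ = kg·m²·s⁻²
  (3) m²·s⁻¹
  (4) [m] · [m·s⁻²] = m²·s⁻²  ← same
Only (4) matches m²·s⁻².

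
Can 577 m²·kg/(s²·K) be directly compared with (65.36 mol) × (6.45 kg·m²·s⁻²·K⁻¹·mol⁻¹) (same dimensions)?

Dimensions:
  577 m²·kg/(s²·K):  kg·m²·s⁻²·K⁻¹
  (65.36 mol) × (6.45 kg·m²·s⁻²·K⁻¹·mol⁻¹):  [mol] · [kg·m²·s⁻²·K⁻¹·mol⁻¹] = kg·m²·s⁻²·K⁻¹
Both are kg·m²·s⁻²·K⁻¹, so they have the same dimensions and can be added.

Yes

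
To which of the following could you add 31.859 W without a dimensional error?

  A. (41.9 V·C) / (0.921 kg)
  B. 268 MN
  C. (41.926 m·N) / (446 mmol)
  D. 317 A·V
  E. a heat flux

D.

Reference: W = J·s⁻¹ = kg·m²·s⁻³.
Each option:
  A. [kg·m²·s⁻²] / [kg] = m²·s⁻²
  B. N = kg·m·s⁻²
  C. [kg·m²·s⁻²] / [mol] = kg·m²·s⁻²·mol⁻¹
  D. V·A = J·C⁻¹·A = kg·m²·s⁻³  ← same
  E. [heat flux] = kg·s⁻³
Only D. matches kg·m²·s⁻³.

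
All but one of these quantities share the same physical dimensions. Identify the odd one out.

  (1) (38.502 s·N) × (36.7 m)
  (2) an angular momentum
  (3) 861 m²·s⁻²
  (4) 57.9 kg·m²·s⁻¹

Expand each in SI base units:
  (1) [kg·m·s⁻¹] · [m] = kg·m²·s⁻¹
  (2) [angular momentum] = kg·m²·s⁻¹
  (3) m²·s⁻²
  (4) kg·m²·s⁻¹
All reduce to kg·m²·s⁻¹ except (3), which is m²·s⁻².

(3)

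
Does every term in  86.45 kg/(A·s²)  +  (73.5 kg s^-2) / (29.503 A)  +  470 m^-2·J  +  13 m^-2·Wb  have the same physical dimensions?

No

In SI base units:
  86.45 kg/(A·s²):  kg·s⁻²·A⁻¹
  (73.5 kg s^-2) / (29.503 A):  [kg·s⁻²] / [A] = kg·s⁻²·A⁻¹
  470 m^-2·J:  J·m⁻² = N·m·m⁻² = kg·s⁻²
  13 m^-2·Wb:  Wb·m⁻² = V·s·m⁻² = kg·s⁻²·A⁻¹
The terms do not share a single dimension (kg·s⁻² vs kg·s⁻²·A⁻¹).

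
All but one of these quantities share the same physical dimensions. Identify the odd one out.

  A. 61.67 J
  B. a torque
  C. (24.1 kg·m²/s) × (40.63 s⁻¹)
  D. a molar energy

D.

Reduce each to base SI dimensions:
  A. J = N·m = kg·m²·s⁻²
  B. [torque] = kg·m²·s⁻²
  C. [kg·m²·s⁻¹] · [s⁻¹] = kg·m²·s⁻²
  D. [molar energy] = kg·m²·s⁻²·mol⁻¹
All reduce to kg·m²·s⁻² except D., which is kg·m²·s⁻²·mol⁻¹.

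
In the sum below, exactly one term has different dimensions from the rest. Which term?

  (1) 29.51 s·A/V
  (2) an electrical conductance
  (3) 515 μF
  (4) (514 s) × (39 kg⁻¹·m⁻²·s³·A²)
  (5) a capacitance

Expand each in SI base units:
  (1) A·s·V⁻¹ = A·s·(J·C⁻¹)⁻¹ = kg⁻¹·m⁻²·s⁴·A²
  (2) [electrical conductance] = kg⁻¹·m⁻²·s³·A²
  (3) F = C·V⁻¹ = kg⁻¹·m⁻²·s⁴·A²
  (4) [s] · [kg⁻¹·m⁻²·s³·A²] = kg⁻¹·m⁻²·s⁴·A²
  (5) [capacitance] = kg⁻¹·m⁻²·s⁴·A²
All reduce to kg⁻¹·m⁻²·s⁴·A² except (2), which is kg⁻¹·m⁻²·s³·A².

(2)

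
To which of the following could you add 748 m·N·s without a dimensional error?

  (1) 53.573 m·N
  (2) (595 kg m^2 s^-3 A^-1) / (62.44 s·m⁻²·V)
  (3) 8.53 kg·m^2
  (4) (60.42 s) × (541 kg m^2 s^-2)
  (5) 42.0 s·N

(4)

Reference: N·m·s = kg·m·s⁻²·m·s = kg·m²·s⁻¹.
Each option:
  (1) N·m = kg·m·s⁻²·m = kg·m²·s⁻²
  (2) [kg·m²·s⁻³·A⁻¹] / [kg·s⁻²·A⁻¹] = m²·s⁻¹
  (3) kg·m²
  (4) [s] · [kg·m²·s⁻²] = kg·m²·s⁻¹  ← same
  (5) N·s = kg·m·s⁻²·s = kg·m·s⁻¹
Only (4) matches kg·m²·s⁻¹.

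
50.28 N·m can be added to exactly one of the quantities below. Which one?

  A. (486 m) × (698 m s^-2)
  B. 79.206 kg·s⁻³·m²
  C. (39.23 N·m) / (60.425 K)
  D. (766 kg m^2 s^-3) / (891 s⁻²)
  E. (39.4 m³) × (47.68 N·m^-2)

E.

Reference: N·m = kg·m·s⁻²·m = kg·m²·s⁻².
Each option:
  A. [m] · [m·s⁻²] = m²·s⁻²
  B. kg·m²·s⁻³
  C. [kg·m²·s⁻²] / [K] = kg·m²·s⁻²·K⁻¹
  D. [kg·m²·s⁻³] / [s⁻²] = kg·m²·s⁻¹
  E. [m³] · [kg·m⁻¹·s⁻²] = kg·m²·s⁻²  ← same
Only E. matches kg·m²·s⁻².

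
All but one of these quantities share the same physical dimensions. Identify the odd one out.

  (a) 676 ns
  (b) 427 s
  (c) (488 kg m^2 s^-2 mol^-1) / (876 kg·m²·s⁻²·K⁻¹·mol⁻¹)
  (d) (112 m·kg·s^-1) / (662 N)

(c)

In SI base units:
  (a) s
  (b) s
  (c) [kg·m²·s⁻²·mol⁻¹] / [kg·m²·s⁻²·K⁻¹·mol⁻¹] = K
  (d) [kg·m·s⁻¹] / [kg·m·s⁻²] = s
All reduce to s except (c), which is K.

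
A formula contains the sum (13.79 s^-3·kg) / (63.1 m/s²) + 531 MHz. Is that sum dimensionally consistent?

No

Work out the base dimensions of each:
  (13.79 s^-3·kg) / (63.1 m/s²):  [kg·s⁻³] / [m·s⁻²] = kg·m⁻¹·s⁻¹
  531 MHz:  Hz = s⁻¹
kg·m⁻¹·s⁻¹ ≠ s⁻¹, so they cannot be added.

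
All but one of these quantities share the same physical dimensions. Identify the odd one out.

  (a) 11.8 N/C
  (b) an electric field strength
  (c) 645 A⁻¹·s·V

(c)

Reduce each to base SI dimensions:
  (a) N·C⁻¹ = kg·m·s⁻²·(s·A)⁻¹ = kg·m·s⁻³·A⁻¹
  (b) [electric field strength] = kg·m·s⁻³·A⁻¹
  (c) V·s·A⁻¹ = J·C⁻¹·s·A⁻¹ = kg·m²·s⁻²·A⁻²
All reduce to kg·m·s⁻³·A⁻¹ except (c), which is kg·m²·s⁻²·A⁻².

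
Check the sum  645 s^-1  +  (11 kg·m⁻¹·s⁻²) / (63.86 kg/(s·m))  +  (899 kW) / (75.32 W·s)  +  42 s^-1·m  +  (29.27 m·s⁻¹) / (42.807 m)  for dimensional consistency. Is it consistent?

No

Dimensions:
  645 s^-1:  s⁻¹
  (11 kg·m⁻¹·s⁻²) / (63.86 kg/(s·m)):  [kg·m⁻¹·s⁻²] / [kg·m⁻¹·s⁻¹] = s⁻¹
  (899 kW) / (75.32 W·s):  [kg·m²·s⁻³] / [kg·m²·s⁻²] = s⁻¹
  42 s^-1·m:  m·s⁻¹
  (29.27 m·s⁻¹) / (42.807 m):  [m·s⁻¹] / [m] = s⁻¹
The terms do not share a single dimension (m·s⁻¹ vs s⁻¹).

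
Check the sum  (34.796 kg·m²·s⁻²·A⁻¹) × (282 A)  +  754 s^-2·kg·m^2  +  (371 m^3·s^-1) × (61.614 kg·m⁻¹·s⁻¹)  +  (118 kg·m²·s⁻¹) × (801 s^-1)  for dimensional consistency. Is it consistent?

Yes

Expand each in SI base units:
  (34.796 kg·m²·s⁻²·A⁻¹) × (282 A):  [kg·m²·s⁻²·A⁻¹] · [A] = kg·m²·s⁻²
  754 s^-2·kg·m^2:  kg·m²·s⁻²
  (371 m^3·s^-1) × (61.614 kg·m⁻¹·s⁻¹):  [m³·s⁻¹] · [kg·m⁻¹·s⁻¹] = kg·m²·s⁻²
  (118 kg·m²·s⁻¹) × (801 s^-1):  [kg·m²·s⁻¹] · [s⁻¹] = kg·m²·s⁻²
Every term reduces to kg·m²·s⁻².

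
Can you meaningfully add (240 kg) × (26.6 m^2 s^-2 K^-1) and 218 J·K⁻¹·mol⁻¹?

Work out the base dimensions of each:
  (240 kg) × (26.6 m^2 s^-2 K^-1):  [kg] · [m²·s⁻²·K⁻¹] = kg·m²·s⁻²·K⁻¹
  218 J·K⁻¹·mol⁻¹:  J·mol⁻¹·K⁻¹ = N·m·mol⁻¹·K⁻¹ = kg·m²·s⁻²·K⁻¹·mol⁻¹
kg·m²·s⁻²·K⁻¹ ≠ kg·m²·s⁻²·K⁻¹·mol⁻¹, so they cannot be added.

No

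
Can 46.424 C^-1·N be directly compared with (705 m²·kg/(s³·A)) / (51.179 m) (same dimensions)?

Yes

Expand each in SI base units:
  46.424 C^-1·N:  N·C⁻¹ = kg·m·s⁻²·(s·A)⁻¹ = kg·m·s⁻³·A⁻¹
  (705 m²·kg/(s³·A)) / (51.179 m):  [kg·m²·s⁻³·A⁻¹] / [m] = kg·m·s⁻³·A⁻¹
Both are kg·m·s⁻³·A⁻¹, so they have the same dimensions and can be added.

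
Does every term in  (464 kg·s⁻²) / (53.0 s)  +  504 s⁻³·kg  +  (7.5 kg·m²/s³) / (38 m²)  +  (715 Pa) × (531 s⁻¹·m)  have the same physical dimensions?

Yes

In SI base units:
  (464 kg·s⁻²) / (53.0 s):  [kg·s⁻²] / [s] = kg·s⁻³
  504 s⁻³·kg:  kg·s⁻³
  (7.5 kg·m²/s³) / (38 m²):  [kg·m²·s⁻³] / [m²] = kg·s⁻³
  (715 Pa) × (531 s⁻¹·m):  [kg·m⁻¹·s⁻²] · [m·s⁻¹] = kg·s⁻³
Every term reduces to kg·s⁻³.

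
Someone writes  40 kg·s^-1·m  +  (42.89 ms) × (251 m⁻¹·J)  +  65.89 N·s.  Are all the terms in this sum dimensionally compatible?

Yes

In SI base units:
  40 kg·s^-1·m:  kg·m·s⁻¹
  (42.89 ms) × (251 m⁻¹·J):  [s] · [kg·m·s⁻²] = kg·m·s⁻¹
  65.89 N·s:  N·s = kg·m·s⁻²·s = kg·m·s⁻¹
Every term reduces to kg·m·s⁻¹.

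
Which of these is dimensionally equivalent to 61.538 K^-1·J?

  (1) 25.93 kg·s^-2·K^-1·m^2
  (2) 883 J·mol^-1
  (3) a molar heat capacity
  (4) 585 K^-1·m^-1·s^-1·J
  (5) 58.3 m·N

Reference: J·K⁻¹ = N·m·K⁻¹ = kg·m²·s⁻²·K⁻¹.
Each option:
  (1) kg·m²·s⁻²·K⁻¹  ← same
  (2) J·mol⁻¹ = N·m·mol⁻¹ = kg·m²·s⁻²·mol⁻¹
  (3) [molar heat capacity] = kg·m²·s⁻²·K⁻¹·mol⁻¹
  (4) J·s⁻¹·m⁻¹·K⁻¹ = N·m·s⁻¹·m⁻¹·K⁻¹ = kg·m·s⁻³·K⁻¹
  (5) N·m = kg·m·s⁻²·m = kg·m²·s⁻²
Only (1) matches kg·m²·s⁻²·K⁻¹.

(1)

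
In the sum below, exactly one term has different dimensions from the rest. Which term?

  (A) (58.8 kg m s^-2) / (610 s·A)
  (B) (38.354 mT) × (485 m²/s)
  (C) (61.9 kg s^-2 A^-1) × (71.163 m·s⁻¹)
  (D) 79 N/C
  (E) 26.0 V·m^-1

Reduce each to base SI dimensions:
  (A) [kg·m·s⁻²] / [s·A] = kg·m·s⁻³·A⁻¹
  (B) [kg·s⁻²·A⁻¹] · [m²·s⁻¹] = kg·m²·s⁻³·A⁻¹
  (C) [kg·s⁻²·A⁻¹] · [m·s⁻¹] = kg·m·s⁻³·A⁻¹
  (D) N·C⁻¹ = kg·m·s⁻²·(s·A)⁻¹ = kg·m·s⁻³·A⁻¹
  (E) V·m⁻¹ = J·C⁻¹·m⁻¹ = kg·m·s⁻³·A⁻¹
All reduce to kg·m·s⁻³·A⁻¹ except (B), which is kg·m²·s⁻³·A⁻¹.

(B)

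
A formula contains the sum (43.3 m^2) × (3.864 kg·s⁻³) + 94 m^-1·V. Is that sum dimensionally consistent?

Expand each in SI base units:
  (43.3 m^2) × (3.864 kg·s⁻³):  [m²] · [kg·s⁻³] = kg·m²·s⁻³
  94 m^-1·V:  V·m⁻¹ = J·C⁻¹·m⁻¹ = kg·m·s⁻³·A⁻¹
kg·m²·s⁻³ ≠ kg·m·s⁻³·A⁻¹, so they cannot be added.

No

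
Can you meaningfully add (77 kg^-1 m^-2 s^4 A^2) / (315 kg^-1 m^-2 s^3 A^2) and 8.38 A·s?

No

Work out the base dimensions of each:
  (77 kg^-1 m^-2 s^4 A^2) / (315 kg^-1 m^-2 s^3 A^2):  [kg⁻¹·m⁻²·s⁴·A²] / [kg⁻¹·m⁻²·s³·A²] = s
  8.38 A·s:  A·s = s·A
s ≠ s·A, so they cannot be added.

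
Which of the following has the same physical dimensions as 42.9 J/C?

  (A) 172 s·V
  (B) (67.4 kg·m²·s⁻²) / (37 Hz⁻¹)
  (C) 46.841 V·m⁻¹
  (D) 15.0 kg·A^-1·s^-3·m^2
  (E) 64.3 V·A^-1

(D)

Reference: J·C⁻¹ = N·m·(s·A)⁻¹ = kg·m²·s⁻³·A⁻¹.
Each option:
  (A) V·s = J·C⁻¹·s = kg·m²·s⁻²·A⁻¹
  (B) [kg·m²·s⁻²] / [s] = kg·m²·s⁻³
  (C) V·m⁻¹ = J·C⁻¹·m⁻¹ = kg·m·s⁻³·A⁻¹
  (D) kg·m²·s⁻³·A⁻¹  ← same
  (E) V·A⁻¹ = J·C⁻¹·A⁻¹ = kg·m²·s⁻³·A⁻²
Only (D) matches kg·m²·s⁻³·A⁻¹.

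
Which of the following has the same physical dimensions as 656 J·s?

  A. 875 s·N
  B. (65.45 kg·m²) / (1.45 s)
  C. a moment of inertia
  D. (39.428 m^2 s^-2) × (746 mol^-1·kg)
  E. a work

B.

Reference: J·s = N·m·s = kg·m²·s⁻¹.
Each option:
  A. N·s = kg·m·s⁻²·s = kg·m·s⁻¹
  B. [kg·m²] / [s] = kg·m²·s⁻¹  ← same
  C. [moment of inertia] = kg·m²
  D. [m²·s⁻²] · [kg·mol⁻¹] = kg·m²·s⁻²·mol⁻¹
  E. [work] = kg·m²·s⁻²
Only B. matches kg·m²·s⁻¹.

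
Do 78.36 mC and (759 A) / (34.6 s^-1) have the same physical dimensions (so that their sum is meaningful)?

Yes

Dimensions:
  78.36 mC:  C = s·A
  (759 A) / (34.6 s^-1):  [A] / [s⁻¹] = s·A
Both are s·A, so they have the same dimensions and can be added.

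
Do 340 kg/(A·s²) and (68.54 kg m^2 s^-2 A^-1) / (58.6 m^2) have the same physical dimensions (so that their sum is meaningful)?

Yes

Expand each in SI base units:
  340 kg/(A·s²):  kg·s⁻²·A⁻¹
  (68.54 kg m^2 s^-2 A^-1) / (58.6 m^2):  [kg·m²·s⁻²·A⁻¹] / [m²] = kg·s⁻²·A⁻¹
Both are kg·s⁻²·A⁻¹, so they have the same dimensions and can be added.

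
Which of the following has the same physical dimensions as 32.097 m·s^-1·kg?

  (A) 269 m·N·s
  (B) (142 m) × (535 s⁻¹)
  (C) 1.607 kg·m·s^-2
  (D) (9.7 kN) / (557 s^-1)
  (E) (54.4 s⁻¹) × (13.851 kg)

Reference: kg·m·s⁻¹.
Each option:
  (A) N·m·s = kg·m·s⁻²·m·s = kg·m²·s⁻¹
  (B) [m] · [s⁻¹] = m·s⁻¹
  (C) kg·m·s⁻²
  (D) [kg·m·s⁻²] / [s⁻¹] = kg·m·s⁻¹  ← same
  (E) [s⁻¹] · [kg] = kg·s⁻¹
Only (D) matches kg·m·s⁻¹.

(D)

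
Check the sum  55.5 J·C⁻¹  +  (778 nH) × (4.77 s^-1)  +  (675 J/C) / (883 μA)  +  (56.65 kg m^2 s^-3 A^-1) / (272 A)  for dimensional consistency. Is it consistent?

No

Work out the base dimensions of each:
  55.5 J·C⁻¹:  J·C⁻¹ = N·m·(s·A)⁻¹ = kg·m²·s⁻³·A⁻¹
  (778 nH) × (4.77 s^-1):  [kg·m²·s⁻²·A⁻²] · [s⁻¹] = kg·m²·s⁻³·A⁻²
  (675 J/C) / (883 μA):  [kg·m²·s⁻³·A⁻¹] / [A] = kg·m²·s⁻³·A⁻²
  (56.65 kg m^2 s^-3 A^-1) / (272 A):  [kg·m²·s⁻³·A⁻¹] / [A] = kg·m²·s⁻³·A⁻²
The terms do not share a single dimension (kg·m²·s⁻³·A⁻² vs kg·m²·s⁻³·A⁻¹).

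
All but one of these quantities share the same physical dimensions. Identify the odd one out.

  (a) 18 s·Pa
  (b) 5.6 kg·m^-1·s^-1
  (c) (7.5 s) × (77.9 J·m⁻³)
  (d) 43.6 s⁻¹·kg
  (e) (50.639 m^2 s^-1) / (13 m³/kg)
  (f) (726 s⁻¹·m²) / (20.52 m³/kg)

Expand each in SI base units:
  (a) Pa·s = N·m⁻²·s = kg·m⁻¹·s⁻¹
  (b) kg·m⁻¹·s⁻¹
  (c) [s] · [kg·m⁻¹·s⁻²] = kg·m⁻¹·s⁻¹
  (d) kg·s⁻¹
  (e) [m²·s⁻¹] / [kg⁻¹·m³] = kg·m⁻¹·s⁻¹
  (f) [m²·s⁻¹] / [kg⁻¹·m³] = kg·m⁻¹·s⁻¹
All reduce to kg·m⁻¹·s⁻¹ except (d), which is kg·s⁻¹.

(d)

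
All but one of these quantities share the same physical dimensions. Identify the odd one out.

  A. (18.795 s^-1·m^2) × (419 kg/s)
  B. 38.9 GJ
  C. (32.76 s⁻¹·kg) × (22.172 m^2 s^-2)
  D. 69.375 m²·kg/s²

C.

Dimensions:
  A. [m²·s⁻¹] · [kg·s⁻¹] = kg·m²·s⁻²
  B. J = N·m = kg·m²·s⁻²
  C. [kg·s⁻¹] · [m²·s⁻²] = kg·m²·s⁻³
  D. kg·m²·s⁻²
All reduce to kg·m²·s⁻² except C., which is kg·m²·s⁻³.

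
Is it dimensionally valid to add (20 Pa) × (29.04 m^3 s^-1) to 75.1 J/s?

Yes

Dimensions:
  (20 Pa) × (29.04 m^3 s^-1):  [kg·m⁻¹·s⁻²] · [m³·s⁻¹] = kg·m²·s⁻³
  75.1 J/s:  J·s⁻¹ = N·m·s⁻¹ = kg·m²·s⁻³
Both are kg·m²·s⁻³, so they have the same dimensions and can be added.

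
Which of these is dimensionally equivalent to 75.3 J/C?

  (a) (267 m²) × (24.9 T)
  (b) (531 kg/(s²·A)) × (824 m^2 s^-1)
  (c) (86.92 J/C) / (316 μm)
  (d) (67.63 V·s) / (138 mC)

(b)

Reference: J·C⁻¹ = N·m·(s·A)⁻¹ = kg·m²·s⁻³·A⁻¹.
Each option:
  (a) [m²] · [kg·s⁻²·A⁻¹] = kg·m²·s⁻²·A⁻¹
  (b) [kg·s⁻²·A⁻¹] · [m²·s⁻¹] = kg·m²·s⁻³·A⁻¹  ← same
  (c) [kg·m²·s⁻³·A⁻¹] / [m] = kg·m·s⁻³·A⁻¹
  (d) [kg·m²·s⁻²·A⁻¹] / [s·A] = kg·m²·s⁻³·A⁻²
Only (b) matches kg·m²·s⁻³·A⁻¹.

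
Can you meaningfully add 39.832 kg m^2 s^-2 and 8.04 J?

Yes

Reduce each to base SI dimensions:
  39.832 kg m^2 s^-2:  kg·m²·s⁻²
  8.04 J:  J = N·m = kg·m²·s⁻²
Both are kg·m²·s⁻², so they have the same dimensions and can be added.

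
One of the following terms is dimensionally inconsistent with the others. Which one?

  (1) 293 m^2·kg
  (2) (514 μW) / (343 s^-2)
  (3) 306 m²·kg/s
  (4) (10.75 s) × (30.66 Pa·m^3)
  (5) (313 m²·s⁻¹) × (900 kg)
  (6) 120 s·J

(1)

Work out the base dimensions of each:
  (1) kg·m²
  (2) [kg·m²·s⁻³] / [s⁻²] = kg·m²·s⁻¹
  (3) kg·m²·s⁻¹
  (4) [s] · [kg·m²·s⁻²] = kg·m²·s⁻¹
  (5) [m²·s⁻¹] · [kg] = kg·m²·s⁻¹
  (6) J·s = N·m·s = kg·m²·s⁻¹
All reduce to kg·m²·s⁻¹ except (1), which is kg·m².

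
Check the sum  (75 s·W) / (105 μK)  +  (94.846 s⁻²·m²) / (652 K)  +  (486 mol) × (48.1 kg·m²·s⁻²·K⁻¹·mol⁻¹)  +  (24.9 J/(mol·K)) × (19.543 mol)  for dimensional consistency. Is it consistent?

No

Reduce each to base SI dimensions:
  (75 s·W) / (105 μK):  [kg·m²·s⁻²] / [K] = kg·m²·s⁻²·K⁻¹
  (94.846 s⁻²·m²) / (652 K):  [m²·s⁻²] / [K] = m²·s⁻²·K⁻¹
  (486 mol) × (48.1 kg·m²·s⁻²·K⁻¹·mol⁻¹):  [mol] · [kg·m²·s⁻²·K⁻¹·mol⁻¹] = kg·m²·s⁻²·K⁻¹
  (24.9 J/(mol·K)) × (19.543 mol):  [kg·m²·s⁻²·K⁻¹·mol⁻¹] · [mol] = kg·m²·s⁻²·K⁻¹
The terms do not share a single dimension (kg·m²·s⁻²·K⁻¹ vs m²·s⁻²·K⁻¹).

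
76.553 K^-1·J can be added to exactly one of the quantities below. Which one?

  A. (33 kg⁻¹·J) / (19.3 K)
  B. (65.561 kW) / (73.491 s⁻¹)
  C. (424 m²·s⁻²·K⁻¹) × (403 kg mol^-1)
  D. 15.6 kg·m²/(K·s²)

D.

Reference: J·K⁻¹ = N·m·K⁻¹ = kg·m²·s⁻²·K⁻¹.
Each option:
  A. [m²·s⁻²] / [K] = m²·s⁻²·K⁻¹
  B. [kg·m²·s⁻³] / [s⁻¹] = kg·m²·s⁻²
  C. [m²·s⁻²·K⁻¹] · [kg·mol⁻¹] = kg·m²·s⁻²·K⁻¹·mol⁻¹
  D. kg·m²·s⁻²·K⁻¹  ← same
Only D. matches kg·m²·s⁻²·K⁻¹.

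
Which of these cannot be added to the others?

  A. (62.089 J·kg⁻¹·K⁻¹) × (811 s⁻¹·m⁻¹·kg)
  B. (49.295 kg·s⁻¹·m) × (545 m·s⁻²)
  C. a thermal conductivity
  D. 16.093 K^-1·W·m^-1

B.

Reduce each to base SI dimensions:
  A. [m²·s⁻²·K⁻¹] · [kg·m⁻¹·s⁻¹] = kg·m·s⁻³·K⁻¹
  B. [kg·m·s⁻¹] · [m·s⁻²] = kg·m²·s⁻³
  C. [thermal conductivity] = kg·m·s⁻³·K⁻¹
  D. W·m⁻¹·K⁻¹ = J·s⁻¹·m⁻¹·K⁻¹ = kg·m·s⁻³·K⁻¹
All reduce to kg·m·s⁻³·K⁻¹ except B., which is kg·m²·s⁻³.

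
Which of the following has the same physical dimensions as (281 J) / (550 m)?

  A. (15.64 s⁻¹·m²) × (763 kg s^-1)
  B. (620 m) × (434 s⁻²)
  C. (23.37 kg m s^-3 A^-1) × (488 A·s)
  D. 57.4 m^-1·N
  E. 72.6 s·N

Reference: [kg·m²·s⁻²] / [m] = kg·m·s⁻².
Each option:
  A. [m²·s⁻¹] · [kg·s⁻¹] = kg·m²·s⁻²
  B. [m] · [s⁻²] = m·s⁻²
  C. [kg·m·s⁻³·A⁻¹] · [s·A] = kg·m·s⁻²  ← same
  D. N·m⁻¹ = kg·m·s⁻²·m⁻¹ = kg·s⁻²
  E. N·s = kg·m·s⁻²·s = kg·m·s⁻¹
Only C. matches kg·m·s⁻².

C.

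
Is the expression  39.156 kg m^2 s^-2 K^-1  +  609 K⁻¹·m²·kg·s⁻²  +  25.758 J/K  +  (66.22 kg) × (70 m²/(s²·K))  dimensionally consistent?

Yes

Dimensions:
  39.156 kg m^2 s^-2 K^-1:  kg·m²·s⁻²·K⁻¹
  609 K⁻¹·m²·kg·s⁻²:  kg·m²·s⁻²·K⁻¹
  25.758 J/K:  J·K⁻¹ = N·m·K⁻¹ = kg·m²·s⁻²·K⁻¹
  (66.22 kg) × (70 m²/(s²·K)):  [kg] · [m²·s⁻²·K⁻¹] = kg·m²·s⁻²·K⁻¹
Every term reduces to kg·m²·s⁻²·K⁻¹.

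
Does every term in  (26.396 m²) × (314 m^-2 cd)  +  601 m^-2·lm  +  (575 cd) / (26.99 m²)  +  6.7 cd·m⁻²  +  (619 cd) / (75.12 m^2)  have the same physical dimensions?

No

Work out the base dimensions of each:
  (26.396 m²) × (314 m^-2 cd):  [m²] · [m⁻²·cd] = cd
  601 m^-2·lm:  lm·m⁻² = cd·m⁻² = m⁻²·cd
  (575 cd) / (26.99 m²):  [cd] / [m²] = m⁻²·cd
  6.7 cd·m⁻²:  cd·m⁻² = m⁻²·cd
  (619 cd) / (75.12 m^2):  [cd] / [m²] = m⁻²·cd
The terms do not share a single dimension (cd vs m⁻²·cd).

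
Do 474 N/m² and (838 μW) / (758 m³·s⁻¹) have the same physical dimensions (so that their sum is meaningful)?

Yes

Reduce each to base SI dimensions:
  474 N/m²:  N·m⁻² = kg·m·s⁻²·m⁻² = kg·m⁻¹·s⁻²
  (838 μW) / (758 m³·s⁻¹):  [kg·m²·s⁻³] / [m³·s⁻¹] = kg·m⁻¹·s⁻²
Both are kg·m⁻¹·s⁻², so they have the same dimensions and can be added.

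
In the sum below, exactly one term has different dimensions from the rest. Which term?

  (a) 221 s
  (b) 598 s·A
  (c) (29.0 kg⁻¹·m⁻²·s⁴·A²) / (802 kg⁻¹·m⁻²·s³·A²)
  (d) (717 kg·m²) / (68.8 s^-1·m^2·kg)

(b)

Reduce each to base SI dimensions:
  (a) s
  (b) A·s = s·A
  (c) [kg⁻¹·m⁻²·s⁴·A²] / [kg⁻¹·m⁻²·s³·A²] = s
  (d) [kg·m²] / [kg·m²·s⁻¹] = s
All reduce to s except (b), which is s·A.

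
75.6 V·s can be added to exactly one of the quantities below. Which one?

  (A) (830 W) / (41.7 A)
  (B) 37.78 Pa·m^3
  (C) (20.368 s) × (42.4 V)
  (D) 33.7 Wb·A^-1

(C)

Reference: V·s = J·C⁻¹·s = kg·m²·s⁻²·A⁻¹.
Each option:
  (A) [kg·m²·s⁻³] / [A] = kg·m²·s⁻³·A⁻¹
  (B) Pa·m³ = N·m⁻²·m³ = kg·m²·s⁻²
  (C) [s] · [kg·m²·s⁻³·A⁻¹] = kg·m²·s⁻²·A⁻¹  ← same
  (D) Wb·A⁻¹ = V·s·A⁻¹ = kg·m²·s⁻²·A⁻²
Only (C) matches kg·m²·s⁻²·A⁻¹.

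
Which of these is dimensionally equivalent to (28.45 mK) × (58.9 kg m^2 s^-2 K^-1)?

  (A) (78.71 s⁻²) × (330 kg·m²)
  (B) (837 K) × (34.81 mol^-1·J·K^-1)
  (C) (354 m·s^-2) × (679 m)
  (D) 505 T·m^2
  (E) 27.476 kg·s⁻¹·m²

(A)

Reference: [K] · [kg·m²·s⁻²·K⁻¹] = kg·m²·s⁻².
Each option:
  (A) [s⁻²] · [kg·m²] = kg·m²·s⁻²  ← same
  (B) [K] · [kg·m²·s⁻²·K⁻¹·mol⁻¹] = kg·m²·s⁻²·mol⁻¹
  (C) [m·s⁻²] · [m] = m²·s⁻²
  (D) T·m² = Wb·m⁻²·m² = kg·m²·s⁻²·A⁻¹
  (E) kg·m²·s⁻¹
Only (A) matches kg·m²·s⁻².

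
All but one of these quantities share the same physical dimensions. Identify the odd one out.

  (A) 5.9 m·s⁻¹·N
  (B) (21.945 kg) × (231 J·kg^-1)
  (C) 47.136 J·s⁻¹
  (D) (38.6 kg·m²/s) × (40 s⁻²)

Work out the base dimensions of each:
  (A) N·m·s⁻¹ = kg·m·s⁻²·m·s⁻¹ = kg·m²·s⁻³
  (B) [kg] · [m²·s⁻²] = kg·m²·s⁻²
  (C) J·s⁻¹ = N·m·s⁻¹ = kg·m²·s⁻³
  (D) [kg·m²·s⁻¹] · [s⁻²] = kg·m²·s⁻³
All reduce to kg·m²·s⁻³ except (B), which is kg·m²·s⁻².

(B)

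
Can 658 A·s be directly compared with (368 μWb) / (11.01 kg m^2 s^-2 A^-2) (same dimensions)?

No

Work out the base dimensions of each:
  658 A·s:  A·s = s·A
  (368 μWb) / (11.01 kg m^2 s^-2 A^-2):  [kg·m²·s⁻²·A⁻¹] / [kg·m²·s⁻²·A⁻²] = A
s·A ≠ A, so they cannot be added.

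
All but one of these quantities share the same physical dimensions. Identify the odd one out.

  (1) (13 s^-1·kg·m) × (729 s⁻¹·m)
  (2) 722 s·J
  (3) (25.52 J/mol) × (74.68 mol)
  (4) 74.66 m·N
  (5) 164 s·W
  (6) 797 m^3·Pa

Dimensions:
  (1) [kg·m·s⁻¹] · [m·s⁻¹] = kg·m²·s⁻²
  (2) J·s = N·m·s = kg·m²·s⁻¹
  (3) [kg·m²·s⁻²·mol⁻¹] · [mol] = kg·m²·s⁻²
  (4) N·m = kg·m·s⁻²·m = kg·m²·s⁻²
  (5) W·s = J·s⁻¹·s = kg·m²·s⁻²
  (6) Pa·m³ = N·m⁻²·m³ = kg·m²·s⁻²
All reduce to kg·m²·s⁻² except (2), which is kg·m²·s⁻¹.

(2)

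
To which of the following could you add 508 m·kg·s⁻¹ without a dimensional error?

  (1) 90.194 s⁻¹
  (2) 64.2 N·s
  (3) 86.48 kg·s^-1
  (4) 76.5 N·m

Reference: kg·m·s⁻¹.
Each option:
  (1) s⁻¹
  (2) N·s = kg·m·s⁻²·s = kg·m·s⁻¹  ← same
  (3) kg·s⁻¹
  (4) N·m = kg·m·s⁻²·m = kg·m²·s⁻²
Only (2) matches kg·m·s⁻¹.

(2)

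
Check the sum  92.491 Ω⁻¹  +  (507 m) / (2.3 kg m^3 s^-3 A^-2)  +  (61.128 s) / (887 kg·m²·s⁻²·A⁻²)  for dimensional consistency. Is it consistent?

Expand each in SI base units:
  92.491 Ω⁻¹:  Ω⁻¹ = (V·A⁻¹)⁻¹ = kg⁻¹·m⁻²·s³·A²
  (507 m) / (2.3 kg m^3 s^-3 A^-2):  [m] / [kg·m³·s⁻³·A⁻²] = kg⁻¹·m⁻²·s³·A²
  (61.128 s) / (887 kg·m²·s⁻²·A⁻²):  [s] / [kg·m²·s⁻²·A⁻²] = kg⁻¹·m⁻²·s³·A²
Every term reduces to kg⁻¹·m⁻²·s³·A².

Yes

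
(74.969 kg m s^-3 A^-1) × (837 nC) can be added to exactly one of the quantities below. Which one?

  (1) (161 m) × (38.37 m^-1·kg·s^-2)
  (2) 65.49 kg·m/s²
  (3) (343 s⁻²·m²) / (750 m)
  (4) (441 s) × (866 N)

Reference: [kg·m·s⁻³·A⁻¹] · [s·A] = kg·m·s⁻².
Each option:
  (1) [m] · [kg·m⁻¹·s⁻²] = kg·s⁻²
  (2) kg·m·s⁻²  ← same
  (3) [m²·s⁻²] / [m] = m·s⁻²
  (4) [s] · [kg·m·s⁻²] = kg·m·s⁻¹
Only (2) matches kg·m·s⁻².

(2)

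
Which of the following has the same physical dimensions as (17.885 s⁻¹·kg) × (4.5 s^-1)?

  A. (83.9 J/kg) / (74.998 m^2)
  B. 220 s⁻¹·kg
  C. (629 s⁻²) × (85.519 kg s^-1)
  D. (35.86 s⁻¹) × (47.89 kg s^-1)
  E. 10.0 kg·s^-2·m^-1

Reference: [kg·s⁻¹] · [s⁻¹] = kg·s⁻².
Each option:
  A. [m²·s⁻²] / [m²] = s⁻²
  B. kg·s⁻¹
  C. [s⁻²] · [kg·s⁻¹] = kg·s⁻³
  D. [s⁻¹] · [kg·s⁻¹] = kg·s⁻²  ← same
  E. kg·m⁻¹·s⁻²
Only D. matches kg·s⁻².

D.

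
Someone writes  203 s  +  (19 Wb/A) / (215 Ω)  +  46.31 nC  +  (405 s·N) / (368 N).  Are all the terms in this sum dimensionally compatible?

No

In SI base units:
  203 s:  s
  (19 Wb/A) / (215 Ω):  [kg·m²·s⁻²·A⁻²] / [kg·m²·s⁻³·A⁻²] = s
  46.31 nC:  C = s·A
  (405 s·N) / (368 N):  [kg·m·s⁻¹] / [kg·m·s⁻²] = s
The terms do not share a single dimension (s vs s·A).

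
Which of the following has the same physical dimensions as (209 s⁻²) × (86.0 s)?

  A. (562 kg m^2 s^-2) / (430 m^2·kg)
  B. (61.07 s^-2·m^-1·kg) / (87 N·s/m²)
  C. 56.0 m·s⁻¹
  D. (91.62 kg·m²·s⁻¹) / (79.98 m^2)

Reference: [s⁻²] · [s] = s⁻¹.
Each option:
  A. [kg·m²·s⁻²] / [kg·m²] = s⁻²
  B. [kg·m⁻¹·s⁻²] / [kg·m⁻¹·s⁻¹] = s⁻¹  ← same
  C. m·s⁻¹
  D. [kg·m²·s⁻¹] / [m²] = kg·s⁻¹
Only B. matches s⁻¹.

B.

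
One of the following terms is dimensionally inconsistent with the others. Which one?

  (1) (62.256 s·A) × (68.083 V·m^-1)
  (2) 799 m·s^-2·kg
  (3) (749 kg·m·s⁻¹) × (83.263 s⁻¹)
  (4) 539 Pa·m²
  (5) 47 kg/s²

(5)

Dimensions:
  (1) [s·A] · [kg·m·s⁻³·A⁻¹] = kg·m·s⁻²
  (2) kg·m·s⁻²
  (3) [kg·m·s⁻¹] · [s⁻¹] = kg·m·s⁻²
  (4) Pa·m² = N·m⁻²·m² = kg·m·s⁻²
  (5) kg·s⁻²
All reduce to kg·m·s⁻² except (5), which is kg·s⁻².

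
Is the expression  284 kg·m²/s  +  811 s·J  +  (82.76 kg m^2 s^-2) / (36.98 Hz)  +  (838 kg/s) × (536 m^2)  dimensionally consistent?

Yes

In SI base units:
  284 kg·m²/s:  kg·m²·s⁻¹
  811 s·J:  J·s = N·m·s = kg·m²·s⁻¹
  (82.76 kg m^2 s^-2) / (36.98 Hz):  [kg·m²·s⁻²] / [s⁻¹] = kg·m²·s⁻¹
  (838 kg/s) × (536 m^2):  [kg·s⁻¹] · [m²] = kg·m²·s⁻¹
Every term reduces to kg·m²·s⁻¹.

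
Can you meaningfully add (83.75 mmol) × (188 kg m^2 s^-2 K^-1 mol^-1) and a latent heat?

No

Reduce each to base SI dimensions:
  (83.75 mmol) × (188 kg m^2 s^-2 K^-1 mol^-1):  [mol] · [kg·m²·s⁻²·K⁻¹·mol⁻¹] = kg·m²·s⁻²·K⁻¹
  a latent heat:  [latent heat] = m²·s⁻²
kg·m²·s⁻²·K⁻¹ ≠ m²·s⁻², so they cannot be added.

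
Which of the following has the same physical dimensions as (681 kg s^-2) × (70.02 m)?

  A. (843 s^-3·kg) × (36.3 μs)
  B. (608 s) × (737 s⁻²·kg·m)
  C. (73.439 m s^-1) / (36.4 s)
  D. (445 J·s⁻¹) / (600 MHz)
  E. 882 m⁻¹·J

Reference: [kg·s⁻²] · [m] = kg·m·s⁻².
Each option:
  A. [kg·s⁻³] · [s] = kg·s⁻²
  B. [s] · [kg·m·s⁻²] = kg·m·s⁻¹
  C. [m·s⁻¹] / [s] = m·s⁻²
  D. [kg·m²·s⁻³] / [s⁻¹] = kg·m²·s⁻²
  E. J·m⁻¹ = N·m·m⁻¹ = kg·m·s⁻²  ← same
Only E. matches kg·m·s⁻².

E.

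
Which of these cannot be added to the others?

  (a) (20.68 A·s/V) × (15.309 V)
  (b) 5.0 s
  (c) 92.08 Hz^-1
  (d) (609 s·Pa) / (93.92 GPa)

(a)

Reduce each to base SI dimensions:
  (a) [kg⁻¹·m⁻²·s⁴·A²] · [kg·m²·s⁻³·A⁻¹] = s·A
  (b) s
  (c) Hz⁻¹ = (s⁻¹)⁻¹ = s
  (d) [kg·m⁻¹·s⁻¹] / [kg·m⁻¹·s⁻²] = s
All reduce to s except (a), which is s·A.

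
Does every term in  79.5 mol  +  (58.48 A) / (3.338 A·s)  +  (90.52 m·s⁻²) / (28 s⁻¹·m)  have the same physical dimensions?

Work out the base dimensions of each:
  79.5 mol:  mol
  (58.48 A) / (3.338 A·s):  [A] / [s·A] = s⁻¹
  (90.52 m·s⁻²) / (28 s⁻¹·m):  [m·s⁻²] / [m·s⁻¹] = s⁻¹
The terms do not share a single dimension (mol vs s⁻¹).

No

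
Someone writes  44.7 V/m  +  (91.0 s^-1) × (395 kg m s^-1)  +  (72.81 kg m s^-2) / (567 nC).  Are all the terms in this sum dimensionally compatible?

In SI base units:
  44.7 V/m:  V·m⁻¹ = J·C⁻¹·m⁻¹ = kg·m·s⁻³·A⁻¹
  (91.0 s^-1) × (395 kg m s^-1):  [s⁻¹] · [kg·m·s⁻¹] = kg·m·s⁻²
  (72.81 kg m s^-2) / (567 nC):  [kg·m·s⁻²] / [s·A] = kg·m·s⁻³·A⁻¹
The terms do not share a single dimension (kg·m·s⁻² vs kg·m·s⁻³·A⁻¹).

No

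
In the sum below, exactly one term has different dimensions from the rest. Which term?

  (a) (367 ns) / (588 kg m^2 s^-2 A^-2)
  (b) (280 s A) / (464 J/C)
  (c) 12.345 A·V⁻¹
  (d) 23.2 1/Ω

Expand each in SI base units:
  (a) [s] / [kg·m²·s⁻²·A⁻²] = kg⁻¹·m⁻²·s³·A²
  (b) [s·A] / [kg·m²·s⁻³·A⁻¹] = kg⁻¹·m⁻²·s⁴·A²
  (c) A·V⁻¹ = A·(J·C⁻¹)⁻¹ = kg⁻¹·m⁻²·s³·A²
  (d) Ω⁻¹ = (V·A⁻¹)⁻¹ = kg⁻¹·m⁻²·s³·A²
All reduce to kg⁻¹·m⁻²·s³·A² except (b), which is kg⁻¹·m⁻²·s⁴·A².

(b)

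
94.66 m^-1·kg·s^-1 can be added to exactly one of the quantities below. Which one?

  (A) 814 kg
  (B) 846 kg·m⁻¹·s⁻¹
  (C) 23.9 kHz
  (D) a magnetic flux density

(B)

Reference: kg·m⁻¹·s⁻¹.
Each option:
  (A) kg
  (B) kg·m⁻¹·s⁻¹  ← same
  (C) Hz = s⁻¹
  (D) [magnetic flux density] = kg·s⁻²·A⁻¹
Only (B) matches kg·m⁻¹·s⁻¹.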